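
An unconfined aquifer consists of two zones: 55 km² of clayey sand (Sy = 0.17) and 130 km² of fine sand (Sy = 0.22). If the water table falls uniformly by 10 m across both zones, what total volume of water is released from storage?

A₁ = 55 km² = 5.5 × 10^7 m²; A₂ = 130 km² = 1.3 × 10^8 m²
ΔV₁ = 0.17 × 5.5 × 10^7 × 10 = 9.35 × 10^7 m³
ΔV₂ = 0.22 × 1.3 × 10^8 × 10 = 2.86 × 10^8 m³
ΔV = ΔV₁ + ΔV₂ = 3.795 × 10^8 m³

ΔV ≈ 3.79 × 10^8 m³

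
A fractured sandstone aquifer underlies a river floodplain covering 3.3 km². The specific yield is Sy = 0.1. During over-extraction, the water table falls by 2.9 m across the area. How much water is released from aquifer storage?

A = 3.3 km² = 3.3 × 10^6 m²
ΔV = Sy × A × Δh = 0.1 × 3.3 × 10^6 m² × 2.9 m = 9.57 × 10^5 m³

ΔV ≈ 9.57 × 10^5 m³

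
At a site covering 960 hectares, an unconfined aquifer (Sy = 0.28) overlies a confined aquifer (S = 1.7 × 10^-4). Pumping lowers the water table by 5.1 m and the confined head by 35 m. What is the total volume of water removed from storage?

A = 960 hectares = 9.6 × 10^6 m²
Unconfined: ΔV_u = Sy × A × Δh_u = 0.28 × 9.6 × 10^6 × 5.1 = 1.371 × 10^7 m³
Confined: ΔV_c = S × A × Δh_c = 1.7 × 10^-4 × 9.6 × 10^6 × 35 = 57120 m³
Total ΔV = 1.371 × 10^7 + 57120 = 1.377 × 10^7 m³

ΔV ≈ 1.38 × 10^7 m³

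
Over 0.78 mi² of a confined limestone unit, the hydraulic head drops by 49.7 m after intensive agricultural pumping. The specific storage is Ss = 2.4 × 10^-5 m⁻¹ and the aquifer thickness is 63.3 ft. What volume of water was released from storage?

ΔV ≈ 46500 m³

b = 63.3 ft = 19.29 m
S = Ss × b = 2.4 × 10^-5 m⁻¹ × 19.29 m = 4.631 × 10^-4
A = 0.78 mi² = 2.02 × 10^6 m²
ΔV = S × A × Δh = 4.631 × 10^-4 × 2.02 × 10^6 m² × 49.7 m = 46490 m³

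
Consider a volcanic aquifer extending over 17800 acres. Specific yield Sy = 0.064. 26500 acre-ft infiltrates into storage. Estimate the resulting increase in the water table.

A = 17800 acres = 7.203 × 10^7 m²
ΔV = 26500 acre-ft = 3.269 × 10^7 m³
Δh = ΔV / (Sy × A) = 3.269 × 10^7 m³ / (0.064 × 7.203 × 10^7 m²) = 7.09 m

Δh ≈ 7.09 m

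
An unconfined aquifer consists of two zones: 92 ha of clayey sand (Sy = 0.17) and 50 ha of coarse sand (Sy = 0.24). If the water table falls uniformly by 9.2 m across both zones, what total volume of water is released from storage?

ΔV ≈ 2.54 × 10^6 m³

A₁ = 92 ha = 9.2 × 10^5 m²; A₂ = 50 ha = 5 × 10^5 m²
ΔV₁ = 0.17 × 9.2 × 10^5 × 9.2 = 1.439 × 10^6 m³
ΔV₂ = 0.24 × 5 × 10^5 × 9.2 = 1.104 × 10^6 m³
ΔV = ΔV₁ + ΔV₂ = 2.543 × 10^6 m³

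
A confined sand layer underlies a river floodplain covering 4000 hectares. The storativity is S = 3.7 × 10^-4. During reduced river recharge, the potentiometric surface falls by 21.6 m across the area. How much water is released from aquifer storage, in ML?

A = 4000 hectares = 4 × 10^7 m²
ΔV = S × A × Δh = 3.7 × 10^-4 × 4 × 10^7 m² × 21.6 m = 3.197 × 10^5 m³
ΔV = 3.197 × 10^5 m³ = 319.7 ML

ΔV ≈ 320 ML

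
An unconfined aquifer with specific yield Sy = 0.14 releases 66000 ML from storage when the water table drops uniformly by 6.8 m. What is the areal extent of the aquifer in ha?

A ≈ 6930 ha

ΔV = 66000 ML = 6.6 × 10^7 m³
A = ΔV / (Sy × Δh) = 6.6 × 10^7 / (0.14 × 6.8) = 6.933 × 10^7 m²
A = 6.933 × 10^7 m² = 6933 ha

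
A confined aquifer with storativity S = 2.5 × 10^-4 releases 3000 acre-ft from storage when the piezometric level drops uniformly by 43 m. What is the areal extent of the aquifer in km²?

A ≈ 344 km²

ΔV = 3000 acre-ft = 3.7 × 10^6 m³
A = ΔV / (S × Δh) = 3.7 × 10^6 / (2.5 × 10^-4 × 43) = 3.442 × 10^8 m²
A = 3.442 × 10^8 m² = 344.2 km²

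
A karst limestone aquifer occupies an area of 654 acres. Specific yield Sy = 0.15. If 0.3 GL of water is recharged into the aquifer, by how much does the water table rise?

A = 654 acres = 2.647 × 10^6 m²
ΔV = 0.3 GL = 3 × 10^5 m³
Δh = ΔV / (Sy × A) = 3 × 10^5 m³ / (0.15 × 2.647 × 10^6 m²) = 0.7557 m

Δh ≈ 0.756 m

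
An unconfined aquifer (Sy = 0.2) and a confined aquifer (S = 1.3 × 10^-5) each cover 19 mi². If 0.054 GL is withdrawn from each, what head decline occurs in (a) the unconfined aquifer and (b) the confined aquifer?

A = 19 mi² = 4.921 × 10^7 m²
ΔV = 0.054 GL = 54000 m³
Unconfined: Δh_u = ΔV/(Sy·A) = 54000/(0.2 × 4.921 × 10^7) = 0.005487 m
Confined: Δh_c = ΔV/(S·A) = 54000/(1.3 × 10^-5 × 4.921 × 10^7) = 84.41 m

Δh_u ≈ 0.00549 m; Δh_c ≈ 84.4 m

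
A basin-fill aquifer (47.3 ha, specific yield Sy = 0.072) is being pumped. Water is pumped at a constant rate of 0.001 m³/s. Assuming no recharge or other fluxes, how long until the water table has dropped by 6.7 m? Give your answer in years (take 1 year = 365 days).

A = 47.3 ha = 4.73 × 10^5 m²
ΔV = Sy × A × Δh = 0.072 × 4.73 × 10^5 × 6.7 = 2.282 × 10^5 m³
Q = 0.001 m³/s = 86.4 m³/d
t = ΔV / Q = 2.282 × 10^5 m³ / 86.4 m³/d = 2641 d
t = 2641 d ≈ 7.235 years

t ≈ 7.24 years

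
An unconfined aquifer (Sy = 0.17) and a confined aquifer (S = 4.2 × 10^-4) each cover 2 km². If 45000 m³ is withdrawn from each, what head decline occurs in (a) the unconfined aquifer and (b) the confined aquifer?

A = 2 km² = 2 × 10^6 m²
Unconfined: Δh_u = ΔV/(Sy·A) = 45000/(0.17 × 2 × 10^6) = 0.1324 m
Confined: Δh_c = ΔV/(S·A) = 45000/(4.2 × 10^-4 × 2 × 10^6) = 53.57 m

Δh_u ≈ 0.132 m; Δh_c ≈ 53.6 m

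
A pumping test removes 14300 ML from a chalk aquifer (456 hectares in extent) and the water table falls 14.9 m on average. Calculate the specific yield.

A = 456 hectares = 4.56 × 10^6 m²
ΔV = 14300 ML = 1.43 × 10^7 m³
Sy = ΔV / (A × Δh) = 1.43 × 10^7 m³ / (4.56 × 10^6 m² × 14.9 m) = 0.2105

Sy ≈ 0.21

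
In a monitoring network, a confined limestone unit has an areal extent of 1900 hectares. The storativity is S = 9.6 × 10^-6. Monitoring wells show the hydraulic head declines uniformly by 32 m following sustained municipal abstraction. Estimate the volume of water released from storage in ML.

ΔV ≈ 5.84 ML

A = 1900 hectares = 1.9 × 10^7 m²
ΔV = S × A × Δh = 9.6 × 10^-6 × 1.9 × 10^7 m² × 32 m = 5837 m³
ΔV = 5837 m³ = 5.837 ML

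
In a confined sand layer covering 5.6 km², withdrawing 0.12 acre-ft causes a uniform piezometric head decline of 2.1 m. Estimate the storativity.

S ≈ 1.3 × 10^-5

A = 5.6 km² = 5.6 × 10^6 m²
ΔV = 0.12 acre-ft = 148 m³
S = ΔV / (A × Δh) = 148 m³ / (5.6 × 10^6 m² × 2.1 m) = 1.259 × 10^-5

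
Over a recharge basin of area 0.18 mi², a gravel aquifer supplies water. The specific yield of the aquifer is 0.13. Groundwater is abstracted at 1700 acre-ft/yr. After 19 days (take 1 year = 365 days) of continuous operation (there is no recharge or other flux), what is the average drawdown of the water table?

Δh ≈ 1.8 m

A = 0.18 mi² = 4.662 × 10^5 m²
Q = 1700 acre-ft/yr = 5745 m³/d
ΔV = Q × t = 5745 m³/d × 19 d = 1.092 × 10^5 m³
Δh = ΔV / (Sy × A) = 1.092 × 10^5 / (0.13 × 4.662 × 10^5) = 1.801 m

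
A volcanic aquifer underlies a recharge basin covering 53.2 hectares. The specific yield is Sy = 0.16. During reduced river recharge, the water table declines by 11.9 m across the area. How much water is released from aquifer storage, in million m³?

ΔV ≈ 1.01 million m³

A = 53.2 hectares = 5.32 × 10^5 m²
ΔV = Sy × A × Δh = 0.16 × 5.32 × 10^5 m² × 11.9 m = 1.013 × 10^6 m³
ΔV = 1.013 × 10^6 m³ = 1.013 million m³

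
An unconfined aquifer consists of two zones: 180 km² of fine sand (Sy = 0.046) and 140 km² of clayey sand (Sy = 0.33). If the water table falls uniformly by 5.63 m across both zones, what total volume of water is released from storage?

A₁ = 180 km² = 1.8 × 10^8 m²; A₂ = 140 km² = 1.4 × 10^8 m²
ΔV₁ = 0.046 × 1.8 × 10^8 × 5.63 = 4.662 × 10^7 m³
ΔV₂ = 0.33 × 1.4 × 10^8 × 5.63 = 2.601 × 10^8 m³
ΔV = ΔV₁ + ΔV₂ = 3.067 × 10^8 m³

ΔV ≈ 3.07 × 10^8 m³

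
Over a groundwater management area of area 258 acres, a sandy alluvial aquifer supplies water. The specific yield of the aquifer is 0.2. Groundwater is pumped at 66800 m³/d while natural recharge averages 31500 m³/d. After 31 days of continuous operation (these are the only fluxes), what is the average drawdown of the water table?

Δh ≈ 5.24 m

A = 258 acres = 1.044 × 10^6 m²
Net abstraction = 66800 − 31500 = 35300 m³/d
ΔV = Q × t = 35300 m³/d × 31 d = 1.094 × 10^6 m³
Δh = ΔV / (Sy × A) = 1.094 × 10^6 / (0.2 × 1.044 × 10^6) = 5.24 m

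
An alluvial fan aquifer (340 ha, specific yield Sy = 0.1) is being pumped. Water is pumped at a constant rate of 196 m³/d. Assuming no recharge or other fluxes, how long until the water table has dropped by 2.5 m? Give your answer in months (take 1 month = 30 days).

A = 340 ha = 3.4 × 10^6 m²
ΔV = Sy × A × Δh = 0.1 × 3.4 × 10^6 × 2.5 = 8.5 × 10^5 m³
t = ΔV / Q = 8.5 × 10^5 m³ / 196 m³/d = 4337 d
t = 4337 d ≈ 144.6 months

t ≈ 145 months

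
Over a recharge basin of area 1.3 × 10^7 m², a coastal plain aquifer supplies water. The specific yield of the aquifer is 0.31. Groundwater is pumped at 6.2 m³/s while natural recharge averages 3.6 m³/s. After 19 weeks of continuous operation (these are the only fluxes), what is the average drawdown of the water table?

Δh ≈ 7.41 m

Net abstraction = 6.2 − 3.6 = 2.6 m³/s
Q_net = 2.6 m³/s = 2.246 × 10^5 m³/d
t = 19 weeks = 133 d
ΔV = Q × t = 2.246 × 10^5 m³/d × 133 d = 2.988 × 10^7 m³
Δh = ΔV / (Sy × A) = 2.988 × 10^7 / (0.31 × 1.3 × 10^7) = 7.414 m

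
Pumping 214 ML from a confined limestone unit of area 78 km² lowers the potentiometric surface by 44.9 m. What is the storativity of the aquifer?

S ≈ 6.1 × 10^-5

A = 78 km² = 7.8 × 10^7 m²
ΔV = 214 ML = 2.14 × 10^5 m³
S = ΔV / (A × Δh) = 2.14 × 10^5 m³ / (7.8 × 10^7 m² × 44.9 m) = 6.11 × 10^-5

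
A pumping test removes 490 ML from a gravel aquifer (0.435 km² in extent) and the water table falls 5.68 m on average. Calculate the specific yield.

A = 0.435 km² = 4.35 × 10^5 m²
ΔV = 490 ML = 4.9 × 10^5 m³
Sy = ΔV / (A × Δh) = 4.9 × 10^5 m³ / (4.35 × 10^5 m² × 5.68 m) = 0.1983

Sy ≈ 0.2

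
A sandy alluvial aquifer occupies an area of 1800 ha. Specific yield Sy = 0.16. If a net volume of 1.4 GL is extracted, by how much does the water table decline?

A = 1800 ha = 1.8 × 10^7 m²
ΔV = 1.4 GL = 1.4 × 10^6 m³
Δh = ΔV / (Sy × A) = 1.4 × 10^6 m³ / (0.16 × 1.8 × 10^7 m²) = 0.4861 m

Δh ≈ 0.486 m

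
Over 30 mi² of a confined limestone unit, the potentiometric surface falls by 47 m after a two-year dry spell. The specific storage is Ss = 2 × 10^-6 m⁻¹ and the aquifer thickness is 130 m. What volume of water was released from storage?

ΔV ≈ 9.49 × 10^5 m³

S = Ss × b = 2 × 10^-6 m⁻¹ × 130 m = 2.6 × 10^-4
A = 30 mi² = 7.77 × 10^7 m²
ΔV = S × A × Δh = 2.6 × 10^-4 × 7.77 × 10^7 m² × 47 m = 9.495 × 10^5 m³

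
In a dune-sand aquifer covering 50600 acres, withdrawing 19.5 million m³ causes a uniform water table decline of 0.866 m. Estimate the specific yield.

Sy ≈ 0.11

A = 50600 acres = 2.048 × 10^8 m²
ΔV = 19.5 million m³ = 1.95 × 10^7 m³
Sy = ΔV / (A × Δh) = 1.95 × 10^7 m³ / (2.048 × 10^8 m² × 0.866 m) = 0.11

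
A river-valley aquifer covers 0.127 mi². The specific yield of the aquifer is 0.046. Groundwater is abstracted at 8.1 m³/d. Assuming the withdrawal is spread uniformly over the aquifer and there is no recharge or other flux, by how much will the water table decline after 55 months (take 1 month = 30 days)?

Δh ≈ 0.883 m

A = 0.127 mi² = 3.289 × 10^5 m²
t = 55 months = 1650 d
ΔV = Q × t = 8.1 m³/d × 1650 d = 13360 m³
Δh = ΔV / (Sy × A) = 13360 / (0.046 × 3.289 × 10^5) = 0.8833 m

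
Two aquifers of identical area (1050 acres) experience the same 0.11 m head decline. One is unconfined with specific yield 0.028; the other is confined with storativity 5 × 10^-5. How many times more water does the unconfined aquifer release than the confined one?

ΔV_u / ΔV_c ≈ 560

A = 1050 acres = 4.249 × 10^6 m²
Unconfined: ΔV_u = Sy × A × Δh = 0.028 × 4.249 × 10^6 × 0.11 = 13090 m³
Confined: ΔV_c = S × A × Δh = 5 × 10^-5 × 4.249 × 10^6 × 0.11 = 23.37 m³
Ratio = ΔV_u / ΔV_c = Sy / S = 0.028 / 5 × 10^-5 = 560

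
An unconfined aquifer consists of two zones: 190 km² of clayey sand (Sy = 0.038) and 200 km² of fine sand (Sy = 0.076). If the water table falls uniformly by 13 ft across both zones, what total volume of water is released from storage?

A₁ = 190 km² = 1.9 × 10^8 m²; A₂ = 200 km² = 2 × 10^8 m²
Δh = 13 ft = 3.962 m
ΔV₁ = 0.038 × 1.9 × 10^8 × 3.962 = 2.861 × 10^7 m³
ΔV₂ = 0.076 × 2 × 10^8 × 3.962 = 6.023 × 10^7 m³
ΔV = ΔV₁ + ΔV₂ = 8.884 × 10^7 m³

ΔV ≈ 8.88 × 10^7 m³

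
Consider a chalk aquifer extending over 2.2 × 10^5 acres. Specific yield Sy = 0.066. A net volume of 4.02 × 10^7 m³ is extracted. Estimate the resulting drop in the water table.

A = 2.2 × 10^5 acres = 8.903 × 10^8 m²
Δh = ΔV / (Sy × A) = 4.02 × 10^7 m³ / (0.066 × 8.903 × 10^8 m²) = 0.6841 m

Δh ≈ 0.684 m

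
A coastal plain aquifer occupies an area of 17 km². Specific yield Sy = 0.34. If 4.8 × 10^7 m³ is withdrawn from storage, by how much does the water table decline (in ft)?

Δh ≈ 27.2 ft

A = 17 km² = 1.7 × 10^7 m²
Δh = ΔV / (Sy × A) = 4.8 × 10^7 m³ / (0.34 × 1.7 × 10^7 m²) = 8.304 m
Δh = 8.304 m = 27.25 ft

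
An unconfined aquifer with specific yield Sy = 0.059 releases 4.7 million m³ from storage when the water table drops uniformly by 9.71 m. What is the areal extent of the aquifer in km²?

A ≈ 8.2 km²

ΔV = 4.7 million m³ = 4.7 × 10^6 m³
A = ΔV / (Sy × Δh) = 4.7 × 10^6 / (0.059 × 9.71) = 8.204 × 10^6 m²
A = 8.204 × 10^6 m² = 8.204 km²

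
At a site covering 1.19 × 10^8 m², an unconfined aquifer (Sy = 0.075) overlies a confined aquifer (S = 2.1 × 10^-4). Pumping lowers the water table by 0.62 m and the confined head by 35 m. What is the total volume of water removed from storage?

ΔV ≈ 6.41 × 10^6 m³

Unconfined: ΔV_u = Sy × A × Δh_u = 0.075 × 1.19 × 10^8 × 0.62 = 5.534 × 10^6 m³
Confined: ΔV_c = S × A × Δh_c = 2.1 × 10^-4 × 1.19 × 10^8 × 35 = 8.746 × 10^5 m³
Total ΔV = 5.534 × 10^6 + 8.746 × 10^5 = 6.408 × 10^6 m³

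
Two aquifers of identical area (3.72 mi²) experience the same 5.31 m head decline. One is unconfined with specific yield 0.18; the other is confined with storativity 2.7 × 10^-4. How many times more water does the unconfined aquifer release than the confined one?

ΔV_u / ΔV_c ≈ 667

A = 3.72 mi² = 9.635 × 10^6 m²
Unconfined: ΔV_u = Sy × A × Δh = 0.18 × 9.635 × 10^6 × 5.31 = 9.209 × 10^6 m³
Confined: ΔV_c = S × A × Δh = 2.7 × 10^-4 × 9.635 × 10^6 × 5.31 = 13810 m³
Ratio = ΔV_u / ΔV_c = Sy / S = 0.18 / 2.7 × 10^-4 = 666.7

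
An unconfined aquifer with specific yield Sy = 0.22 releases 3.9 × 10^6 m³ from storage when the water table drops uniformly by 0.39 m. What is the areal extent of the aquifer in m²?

A ≈ 4.55 × 10^7 m²

A = ΔV / (Sy × Δh) = 3.9 × 10^6 / (0.22 × 0.39) = 4.545 × 10^7 m²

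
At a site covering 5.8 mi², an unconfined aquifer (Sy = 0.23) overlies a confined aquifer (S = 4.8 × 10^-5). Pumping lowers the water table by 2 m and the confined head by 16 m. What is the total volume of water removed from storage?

A = 5.8 mi² = 1.502 × 10^7 m²
Unconfined: ΔV_u = Sy × A × Δh_u = 0.23 × 1.502 × 10^7 × 2 = 6.91 × 10^6 m³
Confined: ΔV_c = S × A × Δh_c = 4.8 × 10^-5 × 1.502 × 10^7 × 16 = 11540 m³
Total ΔV = 6.91 × 10^6 + 11540 = 6.922 × 10^6 m³

ΔV ≈ 6.92 × 10^6 m³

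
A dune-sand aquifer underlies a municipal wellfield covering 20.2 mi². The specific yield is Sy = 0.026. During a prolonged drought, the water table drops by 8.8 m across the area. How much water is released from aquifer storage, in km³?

ΔV ≈ 0.012 km³

A = 20.2 mi² = 5.232 × 10^7 m²
ΔV = Sy × A × Δh = 0.026 × 5.232 × 10^7 m² × 8.8 m = 1.197 × 10^7 m³
ΔV = 1.197 × 10^7 m³ = 0.01197 km³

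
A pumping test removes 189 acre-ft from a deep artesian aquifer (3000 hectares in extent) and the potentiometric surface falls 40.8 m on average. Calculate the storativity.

S ≈ 1.9 × 10^-4

A = 3000 hectares = 3 × 10^7 m²
ΔV = 189 acre-ft = 2.331 × 10^5 m³
S = ΔV / (A × Δh) = 2.331 × 10^5 m³ / (3 × 10^7 m² × 40.8 m) = 1.905 × 10^-4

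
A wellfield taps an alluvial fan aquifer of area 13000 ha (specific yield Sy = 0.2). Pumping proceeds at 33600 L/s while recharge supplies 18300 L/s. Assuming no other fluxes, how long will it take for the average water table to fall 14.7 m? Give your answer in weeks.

t ≈ 41.3 weeks

A = 13000 ha = 1.3 × 10^8 m²
ΔV = Sy × A × Δh = 0.2 × 1.3 × 10^8 × 14.7 = 3.822 × 10^8 m³
Net withdrawal = 33600 − 18300 = 15300 L/s = 1.322 × 10^6 m³/d
t = ΔV / Q = 3.822 × 10^8 m³ / 1.322 × 10^6 m³/d = 289.1 d
t = 289.1 d ≈ 41.3 weeks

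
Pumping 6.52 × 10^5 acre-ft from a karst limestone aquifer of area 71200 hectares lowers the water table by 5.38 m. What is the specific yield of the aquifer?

Sy ≈ 0.21

A = 71200 hectares = 7.12 × 10^8 m²
ΔV = 6.52 × 10^5 acre-ft = 8.042 × 10^8 m³
Sy = ΔV / (A × Δh) = 8.042 × 10^8 m³ / (7.12 × 10^8 m² × 5.38 m) = 0.21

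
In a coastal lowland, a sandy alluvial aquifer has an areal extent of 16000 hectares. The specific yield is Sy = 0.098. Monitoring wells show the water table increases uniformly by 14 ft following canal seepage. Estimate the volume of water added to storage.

ΔV ≈ 6.69 × 10^7 m³

A = 16000 hectares = 1.6 × 10^8 m²
Δh = 14 ft = 4.267 m
ΔV = Sy × A × Δh = 0.098 × 1.6 × 10^8 m² × 4.267 m = 6.691 × 10^7 m³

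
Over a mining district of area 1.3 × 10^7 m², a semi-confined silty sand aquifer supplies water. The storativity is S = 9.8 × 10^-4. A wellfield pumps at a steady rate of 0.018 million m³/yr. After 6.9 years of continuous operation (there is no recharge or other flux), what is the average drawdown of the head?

Q = 0.018 million m³/yr = 49.32 m³/d
t = 6.9 years = 2518 d
ΔV = Q × t = 49.32 m³/d × 2518 d = 1.242 × 10^5 m³
Δh = ΔV / (S × A) = 1.242 × 10^5 / (9.8 × 10^-4 × 1.3 × 10^7) = 9.749 m

Δh ≈ 9.75 m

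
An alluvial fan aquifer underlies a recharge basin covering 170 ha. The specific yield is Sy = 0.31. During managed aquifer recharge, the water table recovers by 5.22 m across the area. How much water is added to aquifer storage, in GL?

ΔV ≈ 2.75 GL

A = 170 ha = 1.7 × 10^6 m²
ΔV = Sy × A × Δh = 0.31 × 1.7 × 10^6 m² × 5.22 m = 2.751 × 10^6 m³
ΔV = 2.751 × 10^6 m³ = 2.751 GL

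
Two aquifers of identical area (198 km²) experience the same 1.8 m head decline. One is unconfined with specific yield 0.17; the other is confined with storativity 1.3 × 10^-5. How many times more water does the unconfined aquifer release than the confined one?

ΔV_u / ΔV_c ≈ 13100

A = 198 km² = 1.98 × 10^8 m²
Unconfined: ΔV_u = Sy × A × Δh = 0.17 × 1.98 × 10^8 × 1.8 = 6.059 × 10^7 m³
Confined: ΔV_c = S × A × Δh = 1.3 × 10^-5 × 1.98 × 10^8 × 1.8 = 4633 m³
Ratio = ΔV_u / ΔV_c = Sy / S = 0.17 / 1.3 × 10^-5 = 13080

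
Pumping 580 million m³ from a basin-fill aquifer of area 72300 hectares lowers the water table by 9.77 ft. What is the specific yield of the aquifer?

A = 72300 hectares = 7.23 × 10^8 m²
Δh = 9.77 ft = 2.978 m
ΔV = 580 million m³ = 5.8 × 10^8 m³
Sy = ΔV / (A × Δh) = 5.8 × 10^8 m³ / (7.23 × 10^8 m² × 2.978 m) = 0.2694

Sy ≈ 0.27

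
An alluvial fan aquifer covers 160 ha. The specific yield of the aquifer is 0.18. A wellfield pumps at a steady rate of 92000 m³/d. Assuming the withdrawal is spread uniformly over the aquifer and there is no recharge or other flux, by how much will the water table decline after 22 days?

A = 160 ha = 1.6 × 10^6 m²
ΔV = Q × t = 92000 m³/d × 22 d = 2.024 × 10^6 m³
Δh = ΔV / (Sy × A) = 2.024 × 10^6 / (0.18 × 1.6 × 10^6) = 7.028 m

Δh ≈ 7.03 m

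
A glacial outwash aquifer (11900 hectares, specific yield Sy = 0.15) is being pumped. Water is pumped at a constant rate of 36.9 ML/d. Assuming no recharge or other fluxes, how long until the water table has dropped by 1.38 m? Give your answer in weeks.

A = 11900 hectares = 1.19 × 10^8 m²
ΔV = Sy × A × Δh = 0.15 × 1.19 × 10^8 × 1.38 = 2.463 × 10^7 m³
Q = 36.9 ML/d = 36900 m³/d
t = ΔV / Q = 2.463 × 10^7 m³ / 36900 m³/d = 667.6 d
t = 667.6 d ≈ 95.37 weeks

t ≈ 95.4 weeks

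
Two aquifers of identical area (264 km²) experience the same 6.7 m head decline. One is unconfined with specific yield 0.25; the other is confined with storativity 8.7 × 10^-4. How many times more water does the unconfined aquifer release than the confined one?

ΔV_u / ΔV_c ≈ 287

A = 264 km² = 2.64 × 10^8 m²
Unconfined: ΔV_u = Sy × A × Δh = 0.25 × 2.64 × 10^8 × 6.7 = 4.422 × 10^8 m³
Confined: ΔV_c = S × A × Δh = 8.7 × 10^-4 × 2.64 × 10^8 × 6.7 = 1.539 × 10^6 m³
Ratio = ΔV_u / ΔV_c = Sy / S = 0.25 / 8.7 × 10^-4 = 287.4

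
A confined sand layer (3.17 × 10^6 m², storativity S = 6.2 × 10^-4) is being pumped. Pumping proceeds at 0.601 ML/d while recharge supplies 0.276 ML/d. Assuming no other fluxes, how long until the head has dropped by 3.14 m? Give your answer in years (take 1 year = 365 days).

ΔV = S × A × Δh = 6.2 × 10^-4 × 3.17 × 10^6 × 3.14 = 6171 m³
Net withdrawal = 0.601 − 0.276 = 0.325 ML/d = 325 m³/d
t = ΔV / Q = 6171 m³ / 325 m³/d = 18.99 d
t = 18.99 d ≈ 0.05202 years

t ≈ 0.052 years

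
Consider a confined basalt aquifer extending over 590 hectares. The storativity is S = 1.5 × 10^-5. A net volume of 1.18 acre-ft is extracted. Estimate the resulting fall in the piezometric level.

A = 590 hectares = 5.9 × 10^6 m²
ΔV = 1.18 acre-ft = 1456 m³
Δh = ΔV / (S × A) = 1456 m³ / (1.5 × 10^-5 × 5.9 × 10^6 m²) = 16.45 m

Δh ≈ 16.4 m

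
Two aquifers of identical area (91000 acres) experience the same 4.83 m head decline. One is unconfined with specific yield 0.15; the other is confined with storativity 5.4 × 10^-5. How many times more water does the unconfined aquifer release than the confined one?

A = 91000 acres = 3.683 × 10^8 m²
Unconfined: ΔV_u = Sy × A × Δh = 0.15 × 3.683 × 10^8 × 4.83 = 2.668 × 10^8 m³
Confined: ΔV_c = S × A × Δh = 5.4 × 10^-5 × 3.683 × 10^8 × 4.83 = 96050 m³
Ratio = ΔV_u / ΔV_c = Sy / S = 0.15 / 5.4 × 10^-5 = 2778

ΔV_u / ΔV_c ≈ 2780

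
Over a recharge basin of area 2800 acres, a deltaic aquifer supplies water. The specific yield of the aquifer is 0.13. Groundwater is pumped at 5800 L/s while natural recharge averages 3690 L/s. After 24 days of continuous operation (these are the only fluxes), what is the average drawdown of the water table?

Δh ≈ 2.97 m

A = 2800 acres = 1.133 × 10^7 m²
Net abstraction = 5800 − 3690 = 2110 L/s
Q_net = 2110 L/s = 1.823 × 10^5 m³/d
ΔV = Q × t = 1.823 × 10^5 m³/d × 24 d = 4.375 × 10^6 m³
Δh = ΔV / (Sy × A) = 4.375 × 10^6 / (0.13 × 1.133 × 10^7) = 2.97 m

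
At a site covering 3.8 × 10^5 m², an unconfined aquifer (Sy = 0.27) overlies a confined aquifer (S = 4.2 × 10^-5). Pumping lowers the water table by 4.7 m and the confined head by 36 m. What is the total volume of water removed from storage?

Unconfined: ΔV_u = Sy × A × Δh_u = 0.27 × 3.8 × 10^5 × 4.7 = 4.822 × 10^5 m³
Confined: ΔV_c = S × A × Δh_c = 4.2 × 10^-5 × 3.8 × 10^5 × 36 = 574.6 m³
Total ΔV = 4.822 × 10^5 + 574.6 = 4.828 × 10^5 m³

ΔV ≈ 4.83 × 10^5 m³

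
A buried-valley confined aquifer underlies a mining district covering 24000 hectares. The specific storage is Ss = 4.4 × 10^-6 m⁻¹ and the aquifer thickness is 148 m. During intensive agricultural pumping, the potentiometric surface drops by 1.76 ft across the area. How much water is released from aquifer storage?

S = Ss × b = 4.4 × 10^-6 m⁻¹ × 148 m = 6.512 × 10^-4
A = 24000 hectares = 2.4 × 10^8 m²
Δh = 1.76 ft = 0.5364 m
ΔV = S × A × Δh = 6.512 × 10^-4 × 2.4 × 10^8 m² × 0.5364 m = 83840 m³

ΔV ≈ 83800 m³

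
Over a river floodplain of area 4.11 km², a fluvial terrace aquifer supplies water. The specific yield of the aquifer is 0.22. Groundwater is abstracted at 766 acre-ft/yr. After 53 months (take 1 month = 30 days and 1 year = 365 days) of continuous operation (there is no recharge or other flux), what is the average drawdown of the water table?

A = 4.11 km² = 4.11 × 10^6 m²
Q = 766 acre-ft/yr = 2589 m³/d
t = 53 months = 1590 d
ΔV = Q × t = 2589 m³/d × 1590 d = 4.116 × 10^6 m³
Δh = ΔV / (Sy × A) = 4.116 × 10^6 / (0.22 × 4.11 × 10^6) = 4.552 m

Δh ≈ 4.55 m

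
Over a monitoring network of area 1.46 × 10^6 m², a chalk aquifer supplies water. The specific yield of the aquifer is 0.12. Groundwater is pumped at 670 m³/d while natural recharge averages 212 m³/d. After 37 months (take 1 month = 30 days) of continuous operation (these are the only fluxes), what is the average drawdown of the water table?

Net abstraction = 670 − 212 = 458 m³/d
t = 37 months = 1110 d
ΔV = Q × t = 458 m³/d × 1110 d = 5.084 × 10^5 m³
Δh = ΔV / (Sy × A) = 5.084 × 10^5 / (0.12 × 1.46 × 10^6) = 2.902 m

Δh ≈ 2.9 m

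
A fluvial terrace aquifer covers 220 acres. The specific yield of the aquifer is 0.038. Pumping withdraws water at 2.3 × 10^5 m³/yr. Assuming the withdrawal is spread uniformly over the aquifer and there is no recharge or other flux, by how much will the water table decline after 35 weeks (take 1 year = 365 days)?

A = 220 acres = 8.903 × 10^5 m²
Q = 2.3 × 10^5 m³/yr = 630.1 m³/d
t = 35 weeks = 245 d
ΔV = Q × t = 630.1 m³/d × 245 d = 1.544 × 10^5 m³
Δh = ΔV / (Sy × A) = 1.544 × 10^5 / (0.038 × 8.903 × 10^5) = 4.563 m

Δh ≈ 4.56 m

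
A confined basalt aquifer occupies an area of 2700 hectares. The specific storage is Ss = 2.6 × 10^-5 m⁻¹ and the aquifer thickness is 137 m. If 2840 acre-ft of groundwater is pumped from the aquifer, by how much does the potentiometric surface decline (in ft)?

Δh ≈ 120 ft

S = Ss × b = 2.6 × 10^-5 m⁻¹ × 137 m = 3.562 × 10^-3
A = 2700 hectares = 2.7 × 10^7 m²
ΔV = 2840 acre-ft = 3.503 × 10^6 m³
Δh = ΔV / (S × A) = 3.503 × 10^6 m³ / (0.003562 × 2.7 × 10^7 m²) = 36.42 m
Δh = 36.42 m = 119.5 ft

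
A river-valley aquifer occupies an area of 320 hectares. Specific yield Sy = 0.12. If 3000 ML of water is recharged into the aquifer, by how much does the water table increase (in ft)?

Δh ≈ 25.6 ft

A = 320 hectares = 3.2 × 10^6 m²
ΔV = 3000 ML = 3 × 10^6 m³
Δh = ΔV / (Sy × A) = 3 × 10^6 m³ / (0.12 × 3.2 × 10^6 m²) = 7.812 m
Δh = 7.812 m = 25.63 ft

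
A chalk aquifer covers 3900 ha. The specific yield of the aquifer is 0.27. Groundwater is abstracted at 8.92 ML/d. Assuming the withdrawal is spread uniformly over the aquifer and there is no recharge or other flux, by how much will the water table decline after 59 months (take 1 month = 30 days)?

A = 3900 ha = 3.9 × 10^7 m²
Q = 8.92 ML/d = 8920 m³/d
t = 59 months = 1770 d
ΔV = Q × t = 8920 m³/d × 1770 d = 1.579 × 10^7 m³
Δh = ΔV / (Sy × A) = 1.579 × 10^7 / (0.27 × 3.9 × 10^7) = 1.499 m

Δh ≈ 1.5 m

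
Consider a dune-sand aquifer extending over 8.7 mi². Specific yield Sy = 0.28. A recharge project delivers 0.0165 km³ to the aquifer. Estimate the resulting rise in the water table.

Δh ≈ 2.62 m

A = 8.7 mi² = 2.253 × 10^7 m²
ΔV = 0.0165 km³ = 1.65 × 10^7 m³
Δh = ΔV / (Sy × A) = 1.65 × 10^7 m³ / (0.28 × 2.253 × 10^7 m²) = 2.615 m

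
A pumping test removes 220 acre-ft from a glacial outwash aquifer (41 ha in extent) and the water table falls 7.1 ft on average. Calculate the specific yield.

Sy ≈ 0.31

A = 41 ha = 4.1 × 10^5 m²
Δh = 7.1 ft = 2.164 m
ΔV = 220 acre-ft = 2.714 × 10^5 m³
Sy = ΔV / (A × Δh) = 2.714 × 10^5 m³ / (4.1 × 10^5 m² × 2.164 m) = 0.3058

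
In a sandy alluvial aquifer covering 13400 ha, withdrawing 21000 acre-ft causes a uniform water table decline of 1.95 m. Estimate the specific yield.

Sy ≈ 0.099

A = 13400 ha = 1.34 × 10^8 m²
ΔV = 21000 acre-ft = 2.59 × 10^7 m³
Sy = ΔV / (A × Δh) = 2.59 × 10^7 m³ / (1.34 × 10^8 m² × 1.95 m) = 0.09913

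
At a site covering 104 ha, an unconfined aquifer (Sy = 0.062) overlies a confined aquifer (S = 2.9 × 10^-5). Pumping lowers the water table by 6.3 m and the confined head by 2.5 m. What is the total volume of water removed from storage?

A = 104 ha = 1.04 × 10^6 m²
Unconfined: ΔV_u = Sy × A × Δh_u = 0.062 × 1.04 × 10^6 × 6.3 = 4.062 × 10^5 m³
Confined: ΔV_c = S × A × Δh_c = 2.9 × 10^-5 × 1.04 × 10^6 × 2.5 = 75.4 m³
Total ΔV = 4.062 × 10^5 + 75.4 = 4.063 × 10^5 m³

ΔV ≈ 4.06 × 10^5 m³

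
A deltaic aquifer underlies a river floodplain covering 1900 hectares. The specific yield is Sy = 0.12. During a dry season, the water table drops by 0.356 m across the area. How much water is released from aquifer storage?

ΔV ≈ 8.12 × 10^5 m³

A = 1900 hectares = 1.9 × 10^7 m²
ΔV = Sy × A × Δh = 0.12 × 1.9 × 10^7 m² × 0.356 m = 8.117 × 10^5 m³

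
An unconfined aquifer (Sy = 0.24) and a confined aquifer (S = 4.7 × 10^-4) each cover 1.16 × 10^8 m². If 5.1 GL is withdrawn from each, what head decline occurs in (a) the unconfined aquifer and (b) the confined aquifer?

Δh_u ≈ 0.183 m; Δh_c ≈ 93.5 m

ΔV = 5.1 GL = 5.1 × 10^6 m³
Unconfined: Δh_u = ΔV/(Sy·A) = 5.1 × 10^6/(0.24 × 1.16 × 10^8) = 0.1832 m
Confined: Δh_c = ΔV/(S·A) = 5.1 × 10^6/(4.7 × 10^-4 × 1.16 × 10^8) = 93.54 m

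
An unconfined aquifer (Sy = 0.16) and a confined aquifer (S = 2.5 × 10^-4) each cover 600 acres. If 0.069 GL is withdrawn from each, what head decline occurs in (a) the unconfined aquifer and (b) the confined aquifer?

A = 600 acres = 2.428 × 10^6 m²
ΔV = 0.069 GL = 69000 m³
Unconfined: Δh_u = ΔV/(Sy·A) = 69000/(0.16 × 2.428 × 10^6) = 0.1776 m
Confined: Δh_c = ΔV/(S·A) = 69000/(2.5 × 10^-4 × 2.428 × 10^6) = 113.7 m

Δh_u ≈ 0.178 m; Δh_c ≈ 114 m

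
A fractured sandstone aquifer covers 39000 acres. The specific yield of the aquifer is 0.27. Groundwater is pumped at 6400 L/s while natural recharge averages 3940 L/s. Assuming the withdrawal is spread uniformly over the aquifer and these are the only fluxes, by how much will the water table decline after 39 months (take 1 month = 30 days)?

Δh ≈ 5.84 m

A = 39000 acres = 1.578 × 10^8 m²
Net abstraction = 6400 − 3940 = 2460 L/s
Q_net = 2460 L/s = 2.125 × 10^5 m³/d
t = 39 months = 1170 d
ΔV = Q × t = 2.125 × 10^5 m³/d × 1170 d = 2.487 × 10^8 m³
Δh = ΔV / (Sy × A) = 2.487 × 10^8 / (0.27 × 1.578 × 10^8) = 5.836 m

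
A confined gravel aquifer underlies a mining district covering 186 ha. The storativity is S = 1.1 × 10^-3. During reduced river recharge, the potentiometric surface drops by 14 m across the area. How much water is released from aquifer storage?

ΔV ≈ 28600 m³

A = 186 ha = 1.86 × 10^6 m²
ΔV = S × A × Δh = 0.0011 × 1.86 × 10^6 m² × 14 m = 28640 m³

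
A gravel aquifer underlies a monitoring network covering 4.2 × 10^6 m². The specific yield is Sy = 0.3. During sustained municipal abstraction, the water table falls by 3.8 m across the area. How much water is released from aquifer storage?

ΔV = Sy × A × Δh = 0.3 × 4.2 × 10^6 m² × 3.8 m = 4.788 × 10^6 m³

ΔV ≈ 4.79 × 10^6 m³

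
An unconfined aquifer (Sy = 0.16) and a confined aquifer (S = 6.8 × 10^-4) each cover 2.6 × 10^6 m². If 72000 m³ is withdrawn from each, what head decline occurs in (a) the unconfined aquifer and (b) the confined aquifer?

Δh_u ≈ 0.173 m; Δh_c ≈ 40.7 m

Unconfined: Δh_u = ΔV/(Sy·A) = 72000/(0.16 × 2.6 × 10^6) = 0.1731 m
Confined: Δh_c = ΔV/(S·A) = 72000/(6.8 × 10^-4 × 2.6 × 10^6) = 40.72 m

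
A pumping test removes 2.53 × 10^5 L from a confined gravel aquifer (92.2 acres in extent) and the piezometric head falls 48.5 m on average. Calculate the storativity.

A = 92.2 acres = 3.731 × 10^5 m²
ΔV = 2.53 × 10^5 L = 253 m³
S = ΔV / (A × Δh) = 253 m³ / (3.731 × 10^5 m² × 48.5 m) = 1.398 × 10^-5

S ≈ 1.4 × 10^-5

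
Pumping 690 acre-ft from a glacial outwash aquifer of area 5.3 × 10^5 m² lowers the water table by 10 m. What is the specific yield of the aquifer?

Sy ≈ 0.16

ΔV = 690 acre-ft = 8.511 × 10^5 m³
Sy = ΔV / (A × Δh) = 8.511 × 10^5 m³ / (5.3 × 10^5 m² × 10 m) = 0.1606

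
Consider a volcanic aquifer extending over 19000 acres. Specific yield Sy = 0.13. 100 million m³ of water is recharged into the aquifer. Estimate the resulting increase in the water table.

A = 19000 acres = 7.689 × 10^7 m²
ΔV = 100 million m³ = 1 × 10^8 m³
Δh = ΔV / (Sy × A) = 1 × 10^8 m³ / (0.13 × 7.689 × 10^7 m²) = 10 m

Δh ≈ 10 m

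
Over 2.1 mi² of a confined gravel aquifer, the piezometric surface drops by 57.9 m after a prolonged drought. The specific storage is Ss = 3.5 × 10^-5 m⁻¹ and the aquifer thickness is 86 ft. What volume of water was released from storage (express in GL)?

b = 86 ft = 26.21 m
S = Ss × b = 3.5 × 10^-5 m⁻¹ × 26.21 m = 9.174 × 10^-4
A = 2.1 mi² = 5.439 × 10^6 m²
ΔV = S × A × Δh = 9.174 × 10^-4 × 5.439 × 10^6 m² × 57.9 m = 2.889 × 10^5 m³
ΔV = 2.889 × 10^5 m³ = 0.2889 GL

ΔV ≈ 0.289 GL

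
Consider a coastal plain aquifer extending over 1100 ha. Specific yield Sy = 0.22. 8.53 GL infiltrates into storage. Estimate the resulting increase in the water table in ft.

Δh ≈ 11.6 ft

A = 1100 ha = 1.1 × 10^7 m²
ΔV = 8.53 GL = 8.53 × 10^6 m³
Δh = ΔV / (Sy × A) = 8.53 × 10^6 m³ / (0.22 × 1.1 × 10^7 m²) = 3.525 m
Δh = 3.525 m = 11.56 ft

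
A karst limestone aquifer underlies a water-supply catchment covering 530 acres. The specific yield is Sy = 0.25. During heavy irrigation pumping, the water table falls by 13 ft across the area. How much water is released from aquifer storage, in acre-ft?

ΔV ≈ 1720 acre-ft

A = 530 acres = 2.145 × 10^6 m²
Δh = 13 ft = 3.962 m
ΔV = Sy × A × Δh = 0.25 × 2.145 × 10^6 m² × 3.962 m = 2.125 × 10^6 m³
ΔV = 2.125 × 10^6 m³ = 1722 acre-ft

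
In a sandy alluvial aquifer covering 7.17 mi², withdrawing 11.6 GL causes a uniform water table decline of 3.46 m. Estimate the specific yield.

Sy ≈ 0.18

A = 7.17 mi² = 1.857 × 10^7 m²
ΔV = 11.6 GL = 1.16 × 10^7 m³
Sy = ΔV / (A × Δh) = 1.16 × 10^7 m³ / (1.857 × 10^7 m² × 3.46 m) = 0.1805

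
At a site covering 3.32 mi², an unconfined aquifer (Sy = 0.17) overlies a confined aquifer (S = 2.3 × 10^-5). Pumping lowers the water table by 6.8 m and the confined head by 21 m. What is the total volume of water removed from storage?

ΔV ≈ 9.94 × 10^6 m³

A = 3.32 mi² = 8.599 × 10^6 m²
Unconfined: ΔV_u = Sy × A × Δh_u = 0.17 × 8.599 × 10^6 × 6.8 = 9.94 × 10^6 m³
Confined: ΔV_c = S × A × Δh_c = 2.3 × 10^-5 × 8.599 × 10^6 × 21 = 4153 m³
Total ΔV = 9.94 × 10^6 + 4153 = 9.944 × 10^6 m³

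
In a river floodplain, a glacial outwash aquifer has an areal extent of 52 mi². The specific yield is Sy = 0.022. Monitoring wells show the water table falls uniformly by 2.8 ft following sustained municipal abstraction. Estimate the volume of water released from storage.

A = 52 mi² = 1.347 × 10^8 m²
Δh = 2.8 ft = 0.8534 m
ΔV = Sy × A × Δh = 0.022 × 1.347 × 10^8 m² × 0.8534 m = 2.529 × 10^6 m³

ΔV ≈ 2.53 × 10^6 m³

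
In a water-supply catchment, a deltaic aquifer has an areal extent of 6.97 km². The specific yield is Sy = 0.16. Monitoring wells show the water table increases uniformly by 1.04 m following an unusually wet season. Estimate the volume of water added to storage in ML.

A = 6.97 km² = 6.97 × 10^6 m²
ΔV = Sy × A × Δh = 0.16 × 6.97 × 10^6 m² × 1.04 m = 1.16 × 10^6 m³
ΔV = 1.16 × 10^6 m³ = 1160 ML

ΔV ≈ 1160 ML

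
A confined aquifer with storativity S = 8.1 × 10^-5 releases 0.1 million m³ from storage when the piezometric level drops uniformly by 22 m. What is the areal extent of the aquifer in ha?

A ≈ 5610 ha

ΔV = 0.1 million m³ = 1 × 10^5 m³
A = ΔV / (S × Δh) = 1 × 10^5 / (8.1 × 10^-5 × 22) = 5.612 × 10^7 m²
A = 5.612 × 10^7 m² = 5612 ha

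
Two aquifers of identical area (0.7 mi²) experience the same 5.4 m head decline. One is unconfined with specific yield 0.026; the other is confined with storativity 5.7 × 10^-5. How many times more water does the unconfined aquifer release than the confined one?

A = 0.7 mi² = 1.813 × 10^6 m²
Unconfined: ΔV_u = Sy × A × Δh = 0.026 × 1.813 × 10^6 × 5.4 = 2.545 × 10^5 m³
Confined: ΔV_c = S × A × Δh = 5.7 × 10^-5 × 1.813 × 10^6 × 5.4 = 558 m³
Ratio = ΔV_u / ΔV_c = Sy / S = 0.026 / 5.7 × 10^-5 = 456.1

ΔV_u / ΔV_c ≈ 456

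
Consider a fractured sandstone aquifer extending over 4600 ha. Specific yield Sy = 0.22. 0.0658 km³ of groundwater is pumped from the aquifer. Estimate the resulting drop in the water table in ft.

A = 4600 ha = 4.6 × 10^7 m²
ΔV = 0.0658 km³ = 6.58 × 10^7 m³
Δh = ΔV / (Sy × A) = 6.58 × 10^7 m³ / (0.22 × 4.6 × 10^7 m²) = 6.502 m
Δh = 6.502 m = 21.33 ft

Δh ≈ 21.3 ft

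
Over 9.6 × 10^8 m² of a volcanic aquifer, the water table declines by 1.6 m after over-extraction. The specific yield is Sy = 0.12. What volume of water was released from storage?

ΔV = Sy × A × Δh = 0.12 × 9.6 × 10^8 m² × 1.6 m = 1.843 × 10^8 m³

ΔV ≈ 1.84 × 10^8 m³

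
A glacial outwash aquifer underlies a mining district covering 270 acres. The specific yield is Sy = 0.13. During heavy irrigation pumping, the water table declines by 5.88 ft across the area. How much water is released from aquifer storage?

ΔV ≈ 2.55 × 10^5 m³

A = 270 acres = 1.093 × 10^6 m²
Δh = 5.88 ft = 1.792 m
ΔV = Sy × A × Δh = 0.13 × 1.093 × 10^6 m² × 1.792 m = 2.546 × 10^5 m³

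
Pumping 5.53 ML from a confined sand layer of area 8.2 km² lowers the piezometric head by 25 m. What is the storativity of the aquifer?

S ≈ 2.7 × 10^-5

A = 8.2 km² = 8.2 × 10^6 m²
ΔV = 5.53 ML = 5530 m³
S = ΔV / (A × Δh) = 5530 m³ / (8.2 × 10^6 m² × 25 m) = 2.698 × 10^-5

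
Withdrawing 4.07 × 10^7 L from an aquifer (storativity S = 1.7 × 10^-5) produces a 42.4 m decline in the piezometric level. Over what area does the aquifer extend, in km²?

A ≈ 56.5 km²

ΔV = 4.07 × 10^7 L = 40700 m³
A = ΔV / (S × Δh) = 40700 / (1.7 × 10^-5 × 42.4) = 5.647 × 10^7 m²
A = 5.647 × 10^7 m² = 56.47 km²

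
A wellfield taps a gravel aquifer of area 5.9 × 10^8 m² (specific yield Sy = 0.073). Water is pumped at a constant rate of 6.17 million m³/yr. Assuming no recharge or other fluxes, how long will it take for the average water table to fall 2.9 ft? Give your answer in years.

t ≈ 6.17 years

Δh = 2.9 ft = 0.8839 m
ΔV = Sy × A × Δh = 0.073 × 5.9 × 10^8 × 0.8839 = 3.807 × 10^7 m³
Q = 6.17 million m³/yr = 16900 m³/d
t = ΔV / Q = 3.807 × 10^7 m³ / 16900 m³/d = 2252 d
t = 2252 d ≈ 6.17 years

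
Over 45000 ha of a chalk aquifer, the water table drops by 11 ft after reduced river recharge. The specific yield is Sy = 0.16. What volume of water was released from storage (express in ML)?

A = 45000 ha = 4.5 × 10^8 m²
Δh = 11 ft = 3.353 m
ΔV = Sy × A × Δh = 0.16 × 4.5 × 10^8 m² × 3.353 m = 2.414 × 10^8 m³
ΔV = 2.414 × 10^8 m³ = 2.414 × 10^5 ML

ΔV ≈ 2.41 × 10^5 ML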